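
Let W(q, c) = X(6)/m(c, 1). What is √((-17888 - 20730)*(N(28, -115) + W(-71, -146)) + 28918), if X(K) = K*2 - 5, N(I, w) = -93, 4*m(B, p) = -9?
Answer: 8*√526013/3 ≈ 1934.0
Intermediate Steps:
m(B, p) = -9/4 (m(B, p) = (¼)*(-9) = -9/4)
X(K) = -5 + 2*K (X(K) = 2*K - 5 = -5 + 2*K)
W(q, c) = -28/9 (W(q, c) = (-5 + 2*6)/(-9/4) = (-5 + 12)*(-4/9) = 7*(-4/9) = -28/9)
√((-17888 - 20730)*(N(28, -115) + W(-71, -146)) + 28918) = √((-17888 - 20730)*(-93 - 28/9) + 28918) = √(-38618*(-865/9) + 28918) = √(33404570/9 + 28918) = √(33664832/9) = 8*√526013/3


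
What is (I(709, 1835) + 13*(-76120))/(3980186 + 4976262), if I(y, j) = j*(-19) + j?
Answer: -511295/4478224 ≈ -0.11417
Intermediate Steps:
I(y, j) = -18*j (I(y, j) = -19*j + j = -18*j)
(I(709, 1835) + 13*(-76120))/(3980186 + 4976262) = (-18*1835 + 13*(-76120))/(3980186 + 4976262) = (-33030 - 989560)/8956448 = -1022590*1/8956448 = -511295/4478224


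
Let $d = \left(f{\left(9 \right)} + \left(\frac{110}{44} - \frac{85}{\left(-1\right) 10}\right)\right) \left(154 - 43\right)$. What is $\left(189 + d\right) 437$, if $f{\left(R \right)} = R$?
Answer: $1052733$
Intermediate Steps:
$d = 2220$ ($d = \left(9 + \left(\frac{110}{44} - \frac{85}{\left(-1\right) 10}\right)\right) \left(154 - 43\right) = \left(9 + \left(110 \cdot \frac{1}{44} - \frac{85}{-10}\right)\right) 111 = \left(9 + \left(\frac{5}{2} - - \frac{17}{2}\right)\right) 111 = \left(9 + \left(\frac{5}{2} + \frac{17}{2}\right)\right) 111 = \left(9 + 11\right) 111 = 20 \cdot 111 = 2220$)
$\left(189 + d\right) 437 = \left(189 + 2220\right) 437 = 2409 \cdot 437 = 1052733$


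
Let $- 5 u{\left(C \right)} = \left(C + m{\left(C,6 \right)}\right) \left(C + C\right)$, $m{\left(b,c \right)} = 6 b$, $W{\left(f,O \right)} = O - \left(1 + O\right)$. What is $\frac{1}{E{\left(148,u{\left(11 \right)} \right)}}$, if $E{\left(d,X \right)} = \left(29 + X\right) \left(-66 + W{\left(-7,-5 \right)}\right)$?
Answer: $\frac{5}{103783} \approx 4.8177 \cdot 10^{-5}$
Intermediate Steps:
$W{\left(f,O \right)} = -1$
$u{\left(C \right)} = - \frac{14 C^{2}}{5}$ ($u{\left(C \right)} = - \frac{\left(C + 6 C\right) \left(C + C\right)}{5} = - \frac{7 C 2 C}{5} = - \frac{14 C^{2}}{5}$)
$E{\left(d,X \right)} = -1943 - 67 X$ ($E{\left(d,X \right)} = \left(29 + X\right) \left(-66 - 1\right) = \left(29 + X\right) \left(-67\right) = -1943 - 67 X$)
$\frac{1}{E{\left(148,u{\left(11 \right)} \right)}} = \frac{1}{-1943 - 67 \left(- \frac{14 \cdot 11^{2}}{5}\right)} = \frac{1}{-1943 - 67 \left(\left(- \frac{14}{5}\right) 121\right)} = \frac{1}{-1943 - - \frac{113498}{5}} = \frac{1}{-1943 + \frac{113498}{5}} = \frac{1}{\frac{103783}{5}} = \frac{5}{103783}$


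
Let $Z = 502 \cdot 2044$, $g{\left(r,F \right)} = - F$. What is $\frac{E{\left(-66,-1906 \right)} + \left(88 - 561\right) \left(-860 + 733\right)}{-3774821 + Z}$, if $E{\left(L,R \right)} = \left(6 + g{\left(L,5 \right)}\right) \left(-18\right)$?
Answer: $- \frac{60053}{2748733} \approx -0.021848$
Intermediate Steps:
$Z = 1026088$
$E{\left(L,R \right)} = -18$ ($E{\left(L,R \right)} = \left(6 - 5\right) \left(-18\right) = 1 \left(-18\right) = -18$)
$\frac{E{\left(-66,-1906 \right)} + \left(88 - 561\right) \left(-860 + 733\right)}{-3774821 + Z} = \frac{-18 + \left(88 - 561\right) \left(-860 + 733\right)}{-3774821 + 1026088} = \frac{-18 - -60071}{-2748733} = \left(-18 + 60071\right) \left(- \frac{1}{2748733}\right) = 60053 \left(- \frac{1}{2748733}\right) = - \frac{60053}{2748733}$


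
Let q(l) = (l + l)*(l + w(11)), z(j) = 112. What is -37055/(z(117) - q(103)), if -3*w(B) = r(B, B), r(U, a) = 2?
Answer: 111165/62906 ≈ 1.7672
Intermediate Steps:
w(B) = -⅔ (w(B) = -⅓*2 = -⅔)
q(l) = 2*l*(-⅔ + l) (q(l) = (l + l)*(l - ⅔) = (2*l)*(-⅔ + l) = 2*l*(-⅔ + l))
-37055/(z(117) - q(103)) = -37055/(112 - 2*103*(-2 + 3*103)/3) = -37055/(112 - 2*103*(-2 + 309)/3) = -37055/(112 - 2*103*307/3) = -37055/(112 - 1*63242/3) = -37055/(112 - 63242/3) = -37055/(-62906/3) = -37055*(-3/62906) = 111165/62906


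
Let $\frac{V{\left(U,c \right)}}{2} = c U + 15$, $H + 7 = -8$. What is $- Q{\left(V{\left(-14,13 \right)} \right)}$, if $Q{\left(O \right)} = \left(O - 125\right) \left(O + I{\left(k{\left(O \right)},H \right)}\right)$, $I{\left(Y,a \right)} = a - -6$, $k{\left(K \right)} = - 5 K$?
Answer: $-157437$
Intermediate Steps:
$H = -15$ ($H = -7 - 8 = -15$)
$V{\left(U,c \right)} = 30 + 2 U c$ ($V{\left(U,c \right)} = 2 \left(c U + 15\right) = 2 \left(U c + 15\right) = 2 \left(15 + U c\right) = 30 + 2 U c$)
$I{\left(Y,a \right)} = 6 + a$ ($I{\left(Y,a \right)} = a + 6 = 6 + a$)
$Q{\left(O \right)} = \left(-125 + O\right) \left(-9 + O\right)$ ($Q{\left(O \right)} = \left(O - 125\right) \left(O + \left(6 - 15\right)\right) = \left(-125 + O\right) \left(O - 9\right) = \left(-125 + O\right) \left(-9 + O\right)$)
$- Q{\left(V{\left(-14,13 \right)} \right)} = - (1125 + \left(30 + 2 \left(-14\right) 13\right)^{2} - 134 \left(30 + 2 \left(-14\right) 13\right)) = - (1125 + \left(30 - 364\right)^{2} - 134 \left(30 - 364\right)) = - (1125 + \left(-334\right)^{2} - -44756) = - (1125 + 111556 + 44756) = \left(-1\right) 157437 = -157437$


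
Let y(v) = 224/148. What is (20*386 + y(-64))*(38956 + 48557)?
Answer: 25002114048/37 ≈ 6.7573e+8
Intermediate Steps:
y(v) = 56/37 (y(v) = 224*(1/148) = 56/37)
(20*386 + y(-64))*(38956 + 48557) = (20*386 + 56/37)*(38956 + 48557) = (7720 + 56/37)*87513 = (285696/37)*87513 = 25002114048/37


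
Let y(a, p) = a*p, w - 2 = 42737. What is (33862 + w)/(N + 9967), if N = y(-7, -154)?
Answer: 76601/11045 ≈ 6.9354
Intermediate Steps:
w = 42739 (w = 2 + 42737 = 42739)
N = 1078 (N = -7*(-154) = 1078)
(33862 + w)/(N + 9967) = (33862 + 42739)/(1078 + 9967) = 76601/11045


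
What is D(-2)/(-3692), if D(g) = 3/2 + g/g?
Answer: -5/7384 ≈ -0.00067714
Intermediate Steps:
D(g) = 5/2 (D(g) = 3*(½) + 1 = 3/2 + 1 = 5/2)
D(-2)/(-3692) = (5/2)/(-3692) = -1/3692*5/2 = -5/7384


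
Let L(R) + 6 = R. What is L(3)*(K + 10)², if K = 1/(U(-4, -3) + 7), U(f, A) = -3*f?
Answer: -109443/361 ≈ -303.17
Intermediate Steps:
K = 1/19 (K = 1/(-3*(-4) + 7) = 1/(12 + 7) = 1/19 ≈ 0.052632)
L(R) = -6 + R
L(3)*(K + 10)² = (-6 + 3)*(1/19 + 10)² = -3*(191/19)² = -3*36481/361 = -109443/361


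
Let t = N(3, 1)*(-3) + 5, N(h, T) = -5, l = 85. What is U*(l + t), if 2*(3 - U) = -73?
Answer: 8295/2 ≈ 4147.5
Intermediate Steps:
U = 79/2 (U = 3 - 1/2*(-73) = 3 + 73/2 = 79/2 ≈ 39.500)
t = 20 (t = -5*(-3) + 5 = 15 + 5 = 20)
U*(l + t) = 79*(85 + 20)/2 = (79/2)*105 = 8295/2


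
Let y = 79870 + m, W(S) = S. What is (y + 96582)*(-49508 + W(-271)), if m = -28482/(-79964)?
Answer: -351186768348795/39982 ≈ -8.7836e+9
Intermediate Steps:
m = 14241/39982 (m = -28482*(-1/79964) = 14241/39982 ≈ 0.35619)
y = 3193376581/39982 (y = 79870 + 14241/39982 = 3193376581/39982 ≈ 79870.)
(y + 96582)*(-49508 + W(-271)) = (3193376581/39982 + 96582)*(-49508 - 271) = (7054918105/39982)*(-49779) = -351186768348795/39982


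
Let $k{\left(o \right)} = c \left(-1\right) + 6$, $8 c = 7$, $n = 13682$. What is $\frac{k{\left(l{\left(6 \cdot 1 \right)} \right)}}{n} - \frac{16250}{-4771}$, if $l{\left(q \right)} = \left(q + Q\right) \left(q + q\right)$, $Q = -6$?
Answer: $\frac{136835047}{40170352} \approx 3.4064$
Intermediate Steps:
$c = \frac{7}{8}$ ($c = \frac{1}{8} \cdot 7 = \frac{7}{8} \approx 0.875$)
$l{\left(q \right)} = 2 q \left(-6 + q\right)$ ($l{\left(q \right)} = \left(q - 6\right) \left(q + q\right) = \left(-6 + q\right) 2 q = 2 q \left(-6 + q\right)$)
$k{\left(o \right)} = \frac{41}{8}$ ($k{\left(o \right)} = \frac{7}{8} \left(-1\right) + 6 = - \frac{7}{8} + 6 = \frac{41}{8}$)
$\frac{k{\left(l{\left(6 \cdot 1 \right)} \right)}}{n} - \frac{16250}{-4771} = \frac{41}{8 \cdot 13682} - \frac{16250}{-4771} = \frac{41}{8} \cdot \frac{1}{13682} - - \frac{1250}{367} = \frac{41}{109456} + \frac{1250}{367} = \frac{136835047}{40170352}$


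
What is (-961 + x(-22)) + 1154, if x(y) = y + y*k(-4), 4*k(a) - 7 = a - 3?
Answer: 171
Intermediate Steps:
k(a) = 1 + a/4 (k(a) = 7/4 + (a - 3)/4 = 7/4 + (-3 + a)/4 = 7/4 + (-3/4 + a/4) = 1 + a/4)
x(y) = y (x(y) = y + y*(1 + (1/4)*(-4)) = y + y*(1 - 1) = y + y*0 = y + 0 = y)
(-961 + x(-22)) + 1154 = (-961 - 22) + 1154 = -983 + 1154 = 171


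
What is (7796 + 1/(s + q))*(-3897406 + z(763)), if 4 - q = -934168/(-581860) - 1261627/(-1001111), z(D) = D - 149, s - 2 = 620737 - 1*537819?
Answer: -366847053291000210058243656/12075523817525543 ≈ -3.0379e+10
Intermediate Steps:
s = 82920 (s = 2 + (620737 - 1*537819) = 2 + (620737 - 537819) = 2 + 82918 = 82920)
z(D) = -149 + D
q = 165182409743/145626611615 (q = 4 - (-934168/(-581860) - 1261627/(-1001111)) = 4 - (-934168*(-1/581860) - 1261627*(-1/1001111)) = 4 - (233542/145465 + 1261627/1001111) = 4 - 1*417324036717/145626611615 = 4 - 417324036717/145626611615 = 165182409743/145626611615 ≈ 1.1343)
(7796 + 1/(s + q))*(-3897406 + z(763)) = (7796 + 1/(82920 + 165182409743/145626611615))*(-3897406 + (-149 + 763)) = (7796 + 1/(12075523817525543/145626611615))*(-3897406 + 614) = (7796 + 145626611615/12075523817525543)*(-3896792) = (94140783827055744843/12075523817525543)*(-3896792) = -366847053291000210058243656/12075523817525543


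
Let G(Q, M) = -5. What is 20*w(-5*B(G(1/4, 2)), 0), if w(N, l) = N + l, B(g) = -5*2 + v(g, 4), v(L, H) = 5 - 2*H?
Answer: 1300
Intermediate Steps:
B(g) = -13 (B(g) = -5*2 + (5 - 2*4) = -10 + (5 - 8) = -10 - 3 = -13)
20*w(-5*B(G(1/4, 2)), 0) = 20*(-5*(-13) + 0) = 20*(65 + 0) = 20*65 = 1300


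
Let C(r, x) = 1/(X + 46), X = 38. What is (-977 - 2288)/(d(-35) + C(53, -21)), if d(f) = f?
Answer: 274260/2939 ≈ 93.318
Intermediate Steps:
C(r, x) = 1/84 (C(r, x) = 1/(38 + 46) = 1/84)
(-977 - 2288)/(d(-35) + C(53, -21)) = (-977 - 2288)/(-35 + 1/84) = -3265/(-2939/84) = -3265*(-84/2939) = 274260/2939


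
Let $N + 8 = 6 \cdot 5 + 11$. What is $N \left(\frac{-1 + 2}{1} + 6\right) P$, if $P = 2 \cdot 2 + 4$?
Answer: $1848$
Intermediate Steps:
$P = 8$ ($P = 4 + 4 = 8$)
$N = 33$ ($N = -8 + \left(6 \cdot 5 + 11\right) = -8 + \left(30 + 11\right) = -8 + 41 = 33$)
$N \left(\frac{-1 + 2}{1} + 6\right) P = 33 \left(\frac{-1 + 2}{1} + 6\right) 8 = 33 \left(1 \cdot 1 + 6\right) 8 = 33 \left(1 + 6\right) 8 = 33 \cdot 7 \cdot 8 = 33 \cdot 56 = 1848$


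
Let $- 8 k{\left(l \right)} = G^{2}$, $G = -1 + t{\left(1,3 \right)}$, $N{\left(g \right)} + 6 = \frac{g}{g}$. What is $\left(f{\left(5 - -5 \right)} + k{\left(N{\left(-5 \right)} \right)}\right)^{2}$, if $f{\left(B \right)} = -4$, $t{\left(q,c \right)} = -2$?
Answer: $\frac{1681}{64} \approx 26.266$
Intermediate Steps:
$N{\left(g \right)} = -5$ ($N{\left(g \right)} = -6 + \frac{g}{g} = -6 + 1 = -5$)
$G = -3$ ($G = -1 - 2 = -3$)
$k{\left(l \right)} = - \frac{9}{8}$ ($k{\left(l \right)} = - \frac{\left(-3\right)^{2}}{8} = \left(- \frac{1}{8}\right) 9 = - \frac{9}{8}$)
$\left(f{\left(5 - -5 \right)} + k{\left(N{\left(-5 \right)} \right)}\right)^{2} = \left(-4 - \frac{9}{8}\right)^{2} = \left(- \frac{41}{8}\right)^{2} = \frac{1681}{64}$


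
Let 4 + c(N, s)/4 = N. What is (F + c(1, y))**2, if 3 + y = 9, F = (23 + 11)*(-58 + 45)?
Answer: 206116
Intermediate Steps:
F = -442 (F = 34*(-13) = -442)
y = 6 (y = -3 + 9 = 6)
c(N, s) = -16 + 4*N
(F + c(1, y))**2 = (-442 + (-16 + 4*1))**2 = (-442 + (-16 + 4))**2 = (-442 - 12)**2 = (-454)**2 = 206116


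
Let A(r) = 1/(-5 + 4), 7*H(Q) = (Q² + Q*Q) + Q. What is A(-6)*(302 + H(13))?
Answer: -2465/7 ≈ -352.14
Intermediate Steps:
H(Q) = Q/7 + 2*Q²/7 (H(Q) = ((Q² + Q*Q) + Q)/7 = ((Q² + Q²) + Q)/7 = (2*Q² + Q)/7 = (Q + 2*Q²)/7 = Q/7 + 2*Q²/7)
A(r) = -1 (A(r) = 1/(-1) = -1)
A(-6)*(302 + H(13)) = -(302 + (⅐)*13*(1 + 2*13)) = -(302 + (⅐)*13*(1 + 26)) = -(302 + (⅐)*13*27) = -(302 + 351/7) = -1*2465/7 = -2465/7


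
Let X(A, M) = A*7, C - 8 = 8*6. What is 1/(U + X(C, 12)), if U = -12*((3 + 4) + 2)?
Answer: 1/284 ≈ 0.0035211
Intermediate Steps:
C = 56 (C = 8 + 8*6 = 8 + 48 = 56)
X(A, M) = 7*A
U = -108 (U = -12*(7 + 2) = -12*9 = -108)
1/(U + X(C, 12)) = 1/(-108 + 7*56) = 1/(-108 + 392) = 1/284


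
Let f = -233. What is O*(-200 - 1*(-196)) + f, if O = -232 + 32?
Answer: 567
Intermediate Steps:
O = -200
O*(-200 - 1*(-196)) + f = -200*(-200 - 1*(-196)) - 233 = -200*(-200 + 196) - 233 = -200*(-4) - 233 = 800 - 233 = 567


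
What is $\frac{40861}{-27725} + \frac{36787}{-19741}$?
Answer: $- \frac{1826556576}{547319225} \approx -3.3373$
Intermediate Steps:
$\frac{40861}{-27725} + \frac{36787}{-19741} = 40861 \left(- \frac{1}{27725}\right) + 36787 \left(- \frac{1}{19741}\right) = - \frac{40861}{27725} - \frac{36787}{19741} = - \frac{1826556576}{547319225}$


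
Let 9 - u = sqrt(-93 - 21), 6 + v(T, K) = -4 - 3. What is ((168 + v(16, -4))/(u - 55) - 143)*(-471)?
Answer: 15355542/223 - 14601*I*sqrt(114)/446 ≈ 68859.0 - 349.54*I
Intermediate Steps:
v(T, K) = -13 (v(T, K) = -6 + (-4 - 3) = -6 - 7 = -13)
u = 9 - I*sqrt(114) (u = 9 - sqrt(-93 - 21) = 9 - sqrt(-114) = 9 - I*sqrt(114) ≈ 9.0 - 10.677*I)
((168 + v(16, -4))/(u - 55) - 143)*(-471) = ((168 - 13)/((9 - I*sqrt(114)) - 55) - 143)*(-471) = (155/(-46 - I*sqrt(114)) - 143)*(-471) = (-143 + 155/(-46 - I*sqrt(114)))*(-471) = 67353 - 73005/(-46 - I*sqrt(114))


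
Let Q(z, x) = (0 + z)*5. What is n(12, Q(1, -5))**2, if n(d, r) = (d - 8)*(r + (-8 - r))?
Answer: 1024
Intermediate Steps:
Q(z, x) = 5*z (Q(z, x) = z*5 = 5*z)
n(d, r) = 64 - 8*d (n(d, r) = (-8 + d)*(-8) = 64 - 8*d)
n(12, Q(1, -5))**2 = (64 - 8*12)**2 = (64 - 96)**2 = (-32)**2 = 1024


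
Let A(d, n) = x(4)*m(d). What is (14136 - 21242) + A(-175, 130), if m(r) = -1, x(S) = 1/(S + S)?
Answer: -56849/8 ≈ -7106.1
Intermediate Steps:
x(S) = 1/(2*S)
A(d, n) = -⅛ (A(d, n) = ((½)/4)*(-1) = ((½)*(¼))*(-1) = (⅛)*(-1) = -⅛)
(14136 - 21242) + A(-175, 130) = (14136 - 21242) - ⅛ = -7106 - ⅛ = -56849/8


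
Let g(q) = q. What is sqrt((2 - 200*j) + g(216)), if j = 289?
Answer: 3*I*sqrt(6398) ≈ 239.96*I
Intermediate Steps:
sqrt((2 - 200*j) + g(216)) = sqrt((2 - 200*289) + 216) = sqrt((2 - 57800) + 216) = sqrt(-57798 + 216) = sqrt(-57582) = 3*I*sqrt(6398)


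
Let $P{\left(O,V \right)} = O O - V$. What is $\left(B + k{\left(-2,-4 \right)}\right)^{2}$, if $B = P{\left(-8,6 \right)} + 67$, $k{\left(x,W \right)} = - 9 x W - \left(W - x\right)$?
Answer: $3025$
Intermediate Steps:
$k{\left(x,W \right)} = x - W - 9 W x$ ($k{\left(x,W \right)} = - 9 W x - \left(W - x\right) = x - W - 9 W x$)
$P{\left(O,V \right)} = O^{2} - V$
$B = 125$ ($B = \left(\left(-8\right)^{2} - 6\right) + 67 = \left(64 - 6\right) + 67 = 58 + 67 = 125$)
$\left(B + k{\left(-2,-4 \right)}\right)^{2} = \left(125 - \left(-2 + 72\right)\right)^{2} = \left(125 - 70\right)^{2} = 55^{2} = 3025$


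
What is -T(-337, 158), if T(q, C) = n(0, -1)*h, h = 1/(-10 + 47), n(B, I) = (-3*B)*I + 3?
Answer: -3/37 ≈ -0.081081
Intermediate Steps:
n(B, I) = 3 - 3*B*I (n(B, I) = -3*B*I + 3 = 3 - 3*B*I)
h = 1/37 ≈ 0.027027
T(q, C) = 3/37 (T(q, C) = (3 - 3*0*(-1))*(1/37) = (3 + 0)*(1/37) = 3*(1/37) = 3/37)
-T(-337, 158) = -1*3/37 = -3/37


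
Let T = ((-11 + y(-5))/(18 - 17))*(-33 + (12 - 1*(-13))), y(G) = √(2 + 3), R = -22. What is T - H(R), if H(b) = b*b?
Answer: -396 - 8*√5 ≈ -413.89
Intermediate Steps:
y(G) = √5
H(b) = b²
T = 88 - 8*√5 (T = ((-11 + √5)/(18 - 17))*(-33 + (12 - 1*(-13))) = ((-11 + √5)/1)*(-33 + (12 + 13)) = ((-11 + √5)*1)*(-33 + 25) = (-11 + √5)*(-8) = 88 - 8*√5 ≈ 70.111)
T - H(R) = (88 - 8*√5) - 1*(-22)² = (88 - 8*√5) - 1*484 = (88 - 8*√5) - 484 = -396 - 8*√5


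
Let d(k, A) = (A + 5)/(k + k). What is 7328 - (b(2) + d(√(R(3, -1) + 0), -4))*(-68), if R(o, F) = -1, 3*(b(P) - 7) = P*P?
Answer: 23684/3 - 34*I ≈ 7894.7 - 34.0*I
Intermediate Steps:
b(P) = 7 + P²/3 (b(P) = 7 + (P*P)/3 = 7 + P²/3)
d(k, A) = (5 + A)/(2*k) (d(k, A) = (5 + A)/((2*k)) = (5 + A)*(1/(2*k)) = (5 + A)/(2*k))
7328 - (b(2) + d(√(R(3, -1) + 0), -4))*(-68) = 7328 - ((7 + (⅓)*2²) + (5 - 4)/(2*(√(-1 + 0))))*(-68) = 7328 - ((7 + (⅓)*4) + (½)*1/√(-1))*(-68) = 7328 - ((7 + 4/3) + (½)*1/I)*(-68) = 7328 - (25/3 + (½)*(-I)*1)*(-68) = 7328 - (25/3 - I/2)*(-68) = 7328 - (-1700/3 + 34*I) = 7328 + (1700/3 - 34*I) = 23684/3 - 34*I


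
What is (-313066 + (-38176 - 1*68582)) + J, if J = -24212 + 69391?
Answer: -374645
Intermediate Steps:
J = 45179
(-313066 + (-38176 - 1*68582)) + J = (-313066 + (-38176 - 1*68582)) + 45179 = (-313066 + (-38176 - 68582)) + 45179 = (-313066 - 106758) + 45179 = -419824 + 45179 = -374645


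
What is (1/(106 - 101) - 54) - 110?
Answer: -819/5 ≈ -163.80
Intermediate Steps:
(1/(106 - 101) - 54) - 110 = (1/5 - 54) - 110 = (⅕ - 54) - 110 = -269/5 - 110 = -819/5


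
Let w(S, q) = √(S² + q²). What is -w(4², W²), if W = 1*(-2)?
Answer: -4*√17 ≈ -16.492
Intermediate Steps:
W = -2
-w(4², W²) = -√((4²)² + ((-2)²)²) = -√(16² + 4²) = -√(256 + 16) = -√272 = -4*√17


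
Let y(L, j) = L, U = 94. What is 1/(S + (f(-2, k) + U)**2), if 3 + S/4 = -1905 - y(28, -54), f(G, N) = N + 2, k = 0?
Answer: 1/1472 ≈ 0.00067935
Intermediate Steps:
f(G, N) = 2 + N
S = -7744 (S = -12 + 4*(-1905 - 1*28) = -12 + 4*(-1905 - 28) = -12 + 4*(-1933) = -12 - 7732 = -7744)
1/(S + (f(-2, k) + U)**2) = 1/(-7744 + ((2 + 0) + 94)**2) = 1/(-7744 + (2 + 94)**2) = 1/(-7744 + 96**2) = 1/(-7744 + 9216) = 1/1472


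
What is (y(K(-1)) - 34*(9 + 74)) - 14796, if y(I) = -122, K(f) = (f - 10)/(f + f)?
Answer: -17740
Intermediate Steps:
K(f) = (-10 + f)/(2*f) (K(f) = (-10 + f)/((2*f)) = (-10 + f)*(1/(2*f)) = (-10 + f)/(2*f))
(y(K(-1)) - 34*(9 + 74)) - 14796 = (-122 - 34*(9 + 74)) - 14796 = (-122 - 34*83) - 14796 = (-122 - 2822) - 14796 = -2944 - 14796 = -17740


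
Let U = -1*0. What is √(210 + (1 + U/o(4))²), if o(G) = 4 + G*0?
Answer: √211 ≈ 14.526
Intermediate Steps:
o(G) = 4 (o(G) = 4 + 0 = 4)
U = 0
√(210 + (1 + U/o(4))²) = √(210 + (1 + 0/4)²) = √(210 + (1 + 0*(¼))²) = √(210 + (1 + 0)²) = √(210 + 1²) = √(210 + 1) = √211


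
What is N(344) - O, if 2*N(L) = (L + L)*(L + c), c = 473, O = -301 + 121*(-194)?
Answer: 304823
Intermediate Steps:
O = -23775 (O = -301 - 23474 = -23775)
N(L) = L*(473 + L) (N(L) = ((L + L)*(L + 473))/2 = ((2*L)*(473 + L))/2 = (2*L*(473 + L))/2 = L*(473 + L))
N(344) - O = 344*(473 + 344) - 1*(-23775) = 344*817 + 23775 = 281048 + 23775 = 304823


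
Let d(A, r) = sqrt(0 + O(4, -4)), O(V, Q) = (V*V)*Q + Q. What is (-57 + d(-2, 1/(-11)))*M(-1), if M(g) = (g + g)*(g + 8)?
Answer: 798 - 28*I*sqrt(17) ≈ 798.0 - 115.45*I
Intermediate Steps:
M(g) = 2*g*(8 + g) (M(g) = (2*g)*(8 + g) = 2*g*(8 + g))
O(V, Q) = Q + Q*V**2 (O(V, Q) = V**2*Q + Q = Q*V**2 + Q = Q + Q*V**2)
d(A, r) = 2*I*sqrt(17) (d(A, r) = sqrt(0 - 4*(1 + 4**2)) = sqrt(0 - 4*(1 + 16)) = sqrt(0 - 4*17) = sqrt(0 - 68) = sqrt(-68) = 2*I*sqrt(17))
(-57 + d(-2, 1/(-11)))*M(-1) = (-57 + 2*I*sqrt(17))*(2*(-1)*(8 - 1)) = (-57 + 2*I*sqrt(17))*(2*(-1)*7) = (-57 + 2*I*sqrt(17))*(-14) = 798 - 28*I*sqrt(17)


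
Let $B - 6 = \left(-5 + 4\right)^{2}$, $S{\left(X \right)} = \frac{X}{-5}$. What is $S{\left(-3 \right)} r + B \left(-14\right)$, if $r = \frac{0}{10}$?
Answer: $-98$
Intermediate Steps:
$r = 0$ ($r = 0 \cdot \frac{1}{10} = 0$)
$S{\left(X \right)} = - \frac{X}{5}$ ($S{\left(X \right)} = X \left(- \frac{1}{5}\right) = - \frac{X}{5}$)
$B = 7$ ($B = 6 + \left(-5 + 4\right)^{2} = 6 + \left(-1\right)^{2} = 6 + 1 = 7$)
$S{\left(-3 \right)} r + B \left(-14\right) = \left(- \frac{1}{5}\right) \left(-3\right) 0 + 7 \left(-14\right) = \frac{3}{5} \cdot 0 - 98 = 0 - 98 = -98$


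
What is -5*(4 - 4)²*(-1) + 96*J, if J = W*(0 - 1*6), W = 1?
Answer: -576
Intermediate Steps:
J = -6 (J = 1*(0 - 1*6) = 1*(0 - 6) = 1*(-6) = -6)
-5*(4 - 4)²*(-1) + 96*J = -5*(4 - 4)²*(-1) + 96*(-6) = -5*0²*(-1) - 576 = -5*0*(-1) - 576 = 0*(-1) - 576 = 0 - 576 = -576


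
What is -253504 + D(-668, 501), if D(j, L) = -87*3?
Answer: -253765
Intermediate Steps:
D(j, L) = -261
-253504 + D(-668, 501) = -253504 - 261 = -253765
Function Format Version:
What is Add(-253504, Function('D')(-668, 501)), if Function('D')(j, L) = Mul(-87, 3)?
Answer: -253765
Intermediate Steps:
Function('D')(j, L) = -261
Add(-253504, Function('D')(-668, 501)) = Add(-253504, -261) = -253765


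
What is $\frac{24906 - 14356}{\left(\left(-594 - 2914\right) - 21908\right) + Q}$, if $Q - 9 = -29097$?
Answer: $- \frac{5275}{27252} \approx -0.19356$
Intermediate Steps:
$Q = -29088$ ($Q = 9 - 29097 = -29088$)
$\frac{24906 - 14356}{\left(\left(-594 - 2914\right) - 21908\right) + Q} = \frac{24906 - 14356}{\left(\left(-594 - 2914\right) - 21908\right) - 29088} = \frac{10550}{\left(\left(-594 - 2914\right) - 21908\right) - 29088} = \frac{10550}{\left(-3508 - 21908\right) - 29088} = \frac{10550}{-25416 - 29088} = \frac{10550}{-54504} = 10550 \left(- \frac{1}{54504}\right) = - \frac{5275}{27252}$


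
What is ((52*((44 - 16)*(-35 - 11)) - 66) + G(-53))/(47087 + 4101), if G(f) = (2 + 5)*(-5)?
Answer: -67077/51188 ≈ -1.3104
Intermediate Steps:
G(f) = -35 (G(f) = 7*(-5) = -35)
((52*((44 - 16)*(-35 - 11)) - 66) + G(-53))/(47087 + 4101) = ((52*((44 - 16)*(-35 - 11)) - 66) - 35)/(47087 + 4101) = ((52*(28*(-46)) - 66) - 35)/51188 = ((52*(-1288) - 66) - 35)*(1/51188) = ((-66976 - 66) - 35)*(1/51188) = (-67042 - 35)*(1/51188) = -67077*1/51188 = -67077/51188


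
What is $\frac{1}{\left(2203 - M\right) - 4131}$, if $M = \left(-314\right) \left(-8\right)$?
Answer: $- \frac{1}{4440} \approx -0.00022523$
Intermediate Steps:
$M = 2512$
$\frac{1}{\left(2203 - M\right) - 4131} = \frac{1}{\left(2203 - 2512\right) - 4131} = \frac{1}{-309 - 4131} = \frac{1}{-4440} = - \frac{1}{4440}$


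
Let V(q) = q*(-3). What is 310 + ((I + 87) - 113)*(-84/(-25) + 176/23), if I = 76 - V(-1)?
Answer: 475854/575 ≈ 827.57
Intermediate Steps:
V(q) = -3*q
I = 73 (I = 76 - (-3)*(-1) = 76 - 1*3 = 76 - 3 = 73)
310 + ((I + 87) - 113)*(-84/(-25) + 176/23) = 310 + ((73 + 87) - 113)*(-84/(-25) + 176/23) = 310 + (160 - 113)*(-84*(-1/25) + 176*(1/23)) = 310 + 47*(84/25 + 176/23) = 310 + 47*(6332/575) = 310 + 297604/575 = 475854/575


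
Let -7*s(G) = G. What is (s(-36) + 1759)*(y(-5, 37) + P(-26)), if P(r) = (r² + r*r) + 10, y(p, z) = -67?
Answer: 2284565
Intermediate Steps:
s(G) = -G/7
P(r) = 10 + 2*r² (P(r) = (r² + r²) + 10 = 2*r² + 10 = 10 + 2*r²)
(s(-36) + 1759)*(y(-5, 37) + P(-26)) = (-⅐*(-36) + 1759)*(-67 + (10 + 2*(-26)²)) = (36/7 + 1759)*(-67 + (10 + 2*676)) = 12349*(-67 + (10 + 1352))/7 = 12349*(-67 + 1362)/7 = (12349/7)*1295 = 2284565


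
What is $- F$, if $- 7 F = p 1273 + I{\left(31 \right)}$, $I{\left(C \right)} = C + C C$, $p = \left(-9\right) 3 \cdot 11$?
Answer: $- \frac{377089}{7} \approx -53870.0$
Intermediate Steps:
$p = -297$ ($p = \left(-27\right) 11 = -297$)
$I{\left(C \right)} = C + C^{2}$
$F = \frac{377089}{7}$ ($F = - \frac{\left(-297\right) 1273 + 31 \left(1 + 31\right)}{7} = - \frac{-378081 + 31 \cdot 32}{7} = - \frac{-378081 + 992}{7} = \left(- \frac{1}{7}\right) \left(-377089\right) = \frac{377089}{7} \approx 53870.0$)
$- F = \left(-1\right) \frac{377089}{7} = - \frac{377089}{7}$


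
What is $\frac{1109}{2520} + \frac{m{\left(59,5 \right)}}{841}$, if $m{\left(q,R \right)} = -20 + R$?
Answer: $\frac{894869}{2119320} \approx 0.42224$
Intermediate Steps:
$\frac{1109}{2520} + \frac{m{\left(59,5 \right)}}{841} = \frac{1109}{2520} + \frac{-20 + 5}{841} = 1109 \cdot \frac{1}{2520} - \frac{15}{841} = \frac{1109}{2520} - \frac{15}{841} = \frac{894869}{2119320}$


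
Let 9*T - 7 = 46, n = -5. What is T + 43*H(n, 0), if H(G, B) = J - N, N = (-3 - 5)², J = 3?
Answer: -23554/9 ≈ -2617.1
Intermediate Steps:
N = 64 (N = (-8)² = 64)
T = 53/9 (T = 7/9 + (⅑)*46 = 7/9 + 46/9 = 53/9 ≈ 5.8889)
H(G, B) = -61 (H(G, B) = 3 - 1*64 = 3 - 64 = -61)
T + 43*H(n, 0) = 53/9 + 43*(-61) = 53/9 - 2623 = -23554/9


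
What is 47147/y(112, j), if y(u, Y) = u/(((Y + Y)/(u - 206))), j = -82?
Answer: 1933027/2632 ≈ 734.43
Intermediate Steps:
y(u, Y) = u*(-206 + u)/(2*Y) (y(u, Y) = u/(((2*Y)/(-206 + u))) = u/((2*Y/(-206 + u))) = ((-206 + u)/(2*Y))*u = u*(-206 + u)/(2*Y))
47147/y(112, j) = 47147/(((½)*112*(-206 + 112)/(-82))) = 47147/(((½)*112*(-1/82)*(-94))) = 47147/(2632/41) = 47147*(41/2632) = 1933027/2632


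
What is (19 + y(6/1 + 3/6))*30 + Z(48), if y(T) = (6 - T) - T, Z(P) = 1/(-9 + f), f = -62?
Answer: 25559/71 ≈ 359.99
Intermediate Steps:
Z(P) = -1/71 (Z(P) = 1/(-9 - 62) = 1/(-71) = -1/71)
y(T) = 6 - 2*T
(19 + y(6/1 + 3/6))*30 + Z(48) = (19 + (6 - 2*(6/1 + 3/6)))*30 - 1/71 = (19 + (6 - 2*(6*1 + 3*(⅙))))*30 - 1/71 = (19 + (6 - 2*(6 + ½)))*30 - 1/71 = (19 + (6 - 2*13/2))*30 - 1/71 = (19 + (6 - 13))*30 - 1/71 = (19 - 7)*30 - 1/71 = 12*30 - 1/71 = 360 - 1/71 = 25559/71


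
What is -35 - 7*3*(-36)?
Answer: 721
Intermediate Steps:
-35 - 7*3*(-36) = -35 - 21*(-36) = -35 + 756 = 721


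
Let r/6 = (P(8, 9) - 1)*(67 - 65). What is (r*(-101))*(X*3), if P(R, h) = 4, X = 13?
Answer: -141804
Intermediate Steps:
r = 36 (r = 6*((4 - 1)*(67 - 65)) = 6*(3*2) = 6*6 = 36)
(r*(-101))*(X*3) = (36*(-101))*(13*3) = -3636*39 = -141804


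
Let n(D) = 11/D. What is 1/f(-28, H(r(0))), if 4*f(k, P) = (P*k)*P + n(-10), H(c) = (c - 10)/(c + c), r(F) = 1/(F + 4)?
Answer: -40/106481 ≈ -0.00037565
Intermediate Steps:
r(F) = 1/(4 + F)
H(c) = (-10 + c)/(2*c) (H(c) = (-10 + c)/((2*c)) = (-10 + c)*(1/(2*c)) = (-10 + c)/(2*c))
f(k, P) = -11/40 + k*P²/4 (f(k, P) = ((P*k)*P + 11/(-10))/4 = (k*P² + 11*(-⅒))/4 = (k*P² - 11/10)/4 = (-11/10 + k*P²)/4 = -11/40 + k*P²/4)
1/f(-28, H(r(0))) = 1/(-11/40 + (¼)*(-28)*((-10 + 1/(4 + 0))/(2*(1/(4 + 0))))²) = 1/(-11/40 + (¼)*(-28)*((-10 + 1/4)/(2*(1/4)))²) = 1/(-11/40 + (¼)*(-28)*((-10 + ¼)/(2*(¼)))²) = 1/(-11/40 + (¼)*(-28)*((½)*4*(-39/4))²) = 1/(-11/40 + (¼)*(-28)*(-39/2)²) = 1/(-11/40 + (¼)*(-28)*(1521/4)) = 1/(-11/40 - 10647/4) = 1/(-106481/40) = -40/106481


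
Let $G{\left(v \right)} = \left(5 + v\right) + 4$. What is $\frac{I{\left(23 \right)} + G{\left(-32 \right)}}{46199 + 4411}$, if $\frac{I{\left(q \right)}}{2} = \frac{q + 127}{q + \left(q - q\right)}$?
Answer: $- \frac{229}{1164030} \approx -0.00019673$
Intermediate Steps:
$G{\left(v \right)} = 9 + v$
$I{\left(q \right)} = \frac{2 \left(127 + q\right)}{q}$ ($I{\left(q \right)} = 2 \frac{q + 127}{q + \left(q - q\right)} = 2 \frac{127 + q}{q + 0} = 2 \frac{127 + q}{q} = \frac{2 \left(127 + q\right)}{q}$)
$\frac{I{\left(23 \right)} + G{\left(-32 \right)}}{46199 + 4411} = \frac{\left(2 + \frac{254}{23}\right) + \left(9 - 32\right)}{46199 + 4411} = \frac{\left(2 + 254 \cdot \frac{1}{23}\right) - 23}{50610} = \left(\left(2 + \frac{254}{23}\right) - 23\right) \frac{1}{50610} = \left(\frac{300}{23} - 23\right) \frac{1}{50610} = \left(- \frac{229}{23}\right) \frac{1}{50610} = - \frac{229}{1164030}$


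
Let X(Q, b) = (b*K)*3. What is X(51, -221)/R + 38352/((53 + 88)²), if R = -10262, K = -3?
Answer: 2510815/1446942 ≈ 1.7353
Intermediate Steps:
X(Q, b) = -9*b (X(Q, b) = (b*(-3))*3 = -3*b*3 = -9*b)
X(51, -221)/R + 38352/((53 + 88)²) = -9*(-221)/(-10262) + 38352/((53 + 88)²) = 1989*(-1/10262) + 38352/(141²) = -1989/10262 + 38352/19881 = -1989/10262 + 38352*(1/19881) = -1989/10262 + 272/141 = 2510815/1446942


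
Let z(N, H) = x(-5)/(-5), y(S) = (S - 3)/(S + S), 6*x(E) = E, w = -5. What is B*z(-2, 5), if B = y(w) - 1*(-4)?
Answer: ⅘ ≈ 0.80000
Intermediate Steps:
x(E) = E/6
y(S) = (-3 + S)/(2*S) (y(S) = (-3 + S)/((2*S)) = (-3 + S)*(1/(2*S)) = (-3 + S)/(2*S))
B = 24/5 (B = (½)*(-3 - 5)/(-5) - 1*(-4) = (½)*(-⅕)*(-8) + 4 = ⅘ + 4 = 24/5 ≈ 4.8000)
z(N, H) = ⅙ (z(N, H) = ((⅙)*(-5))/(-5) = -⅚*(-⅕) = ⅙)
B*z(-2, 5) = (24/5)*(⅙) = ⅘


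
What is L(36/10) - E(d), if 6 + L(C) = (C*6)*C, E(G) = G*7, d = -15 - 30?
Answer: 9669/25 ≈ 386.76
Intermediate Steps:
d = -45
E(G) = 7*G
L(C) = -6 + 6*C² (L(C) = -6 + (C*6)*C = -6 + (6*C)*C = -6 + 6*C²)
L(36/10) - E(d) = (-6 + 6*(36/10)²) - 7*(-45) = (-6 + 6*(36*(⅒))²) - 1*(-315) = (-6 + 6*(18/5)²) + 315 = (-6 + 6*(324/25)) + 315 = (-6 + 1944/25) + 315 = 1794/25 + 315 = 9669/25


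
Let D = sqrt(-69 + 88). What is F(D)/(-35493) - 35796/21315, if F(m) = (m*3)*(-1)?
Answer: -11932/7105 + sqrt(19)/11831 ≈ -1.6790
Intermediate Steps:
D = sqrt(19) ≈ 4.3589
F(m) = -3*m (F(m) = (3*m)*(-1) = -3*m)
F(D)/(-35493) - 35796/21315 = -3*sqrt(19)/(-35493) - 35796/21315 = -3*sqrt(19)*(-1/35493) - 35796*1/21315 = sqrt(19)/11831 - 11932/7105 = -11932/7105 + sqrt(19)/11831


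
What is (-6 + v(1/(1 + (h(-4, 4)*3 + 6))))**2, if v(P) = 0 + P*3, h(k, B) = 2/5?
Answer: 53361/1681 ≈ 31.744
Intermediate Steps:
h(k, B) = 2/5 (h(k, B) = 2*(1/5) = 2/5)
v(P) = 3*P (v(P) = 0 + 3*P = 3*P)
(-6 + v(1/(1 + (h(-4, 4)*3 + 6))))**2 = (-6 + 3/(1 + ((2/5)*3 + 6)))**2 = (-6 + 3/(1 + (6/5 + 6)))**2 = (-6 + 3/(1 + 36/5))**2 = (-6 + 3/(41/5))**2 = (-6 + 3*(5/41))**2 = (-6 + 15/41)**2 = (-231/41)**2 = 53361/1681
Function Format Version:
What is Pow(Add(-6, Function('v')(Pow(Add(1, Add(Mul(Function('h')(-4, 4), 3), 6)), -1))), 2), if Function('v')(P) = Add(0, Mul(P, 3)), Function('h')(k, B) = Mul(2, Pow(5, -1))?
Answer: Rational(53361, 1681) ≈ 31.744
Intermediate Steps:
Function('h')(k, B) = Rational(2, 5) (Function('h')(k, B) = Mul(2, Rational(1, 5)) = Rational(2, 5))
Function('v')(P) = Mul(3, P) (Function('v')(P) = Add(0, Mul(3, P)) = Mul(3, P))
Pow(Add(-6, Function('v')(Pow(Add(1, Add(Mul(Function('h')(-4, 4), 3), 6)), -1))), 2) = Pow(Add(-6, Mul(3, Pow(Add(1, Add(Mul(Rational(2, 5), 3), 6)), -1))), 2) = Pow(Add(-6, Mul(3, Pow(Add(1, Add(Rational(6, 5), 6)), -1))), 2) = Pow(Add(-6, Mul(3, Pow(Add(1, Rational(36, 5)), -1))), 2) = Pow(Add(-6, Mul(3, Pow(Rational(41, 5), -1))), 2) = Pow(Add(-6, Mul(3, Rational(5, 41))), 2) = Pow(Add(-6, Rational(15, 41)), 2) = Pow(Rational(-231, 41), 2) = Rational(53361, 1681)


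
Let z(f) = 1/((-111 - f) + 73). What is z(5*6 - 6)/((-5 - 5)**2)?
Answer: -1/6200 ≈ -0.00016129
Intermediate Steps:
z(f) = 1/(-38 - f)
z(5*6 - 6)/((-5 - 5)**2) = (-1/(38 + (5*6 - 6)))/((-5 - 5)**2) = (-1/(38 + (30 - 6)))/((-10)**2) = (-1/(38 + 24))/100 = (-1/62)/100 = (-1*1/62)/100 = (1/100)*(-1/62) = -1/6200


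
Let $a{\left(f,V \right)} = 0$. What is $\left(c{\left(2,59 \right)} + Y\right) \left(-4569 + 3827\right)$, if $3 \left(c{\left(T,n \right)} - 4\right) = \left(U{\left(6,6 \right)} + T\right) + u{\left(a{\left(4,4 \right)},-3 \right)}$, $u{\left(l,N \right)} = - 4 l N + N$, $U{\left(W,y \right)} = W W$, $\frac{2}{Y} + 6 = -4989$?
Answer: $- \frac{58063726}{4995} \approx -11624.0$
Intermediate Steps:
$Y = - \frac{2}{4995}$ ($Y = \frac{2}{-6 - 4989} = \frac{2}{-4995} = 2 \left(- \frac{1}{4995}\right) = - \frac{2}{4995} \approx -0.0004004$)
$U{\left(W,y \right)} = W^{2}$
$u{\left(l,N \right)} = N - 4 N l$ ($u{\left(l,N \right)} = - 4 N l + N = N - 4 N l$)
$c{\left(T,n \right)} = 15 + \frac{T}{3}$ ($c{\left(T,n \right)} = 4 + \frac{\left(6^{2} + T\right) - 3 \left(1 - 0\right)}{3} = 4 + \frac{\left(36 + T\right) - 3 \left(1 + 0\right)}{3} = 4 + \frac{\left(36 + T\right) - 3}{3} = 4 + \frac{33 + T}{3} = 4 + \left(11 + \frac{T}{3}\right) = 15 + \frac{T}{3}$)
$\left(c{\left(2,59 \right)} + Y\right) \left(-4569 + 3827\right) = \left(\left(15 + \frac{1}{3} \cdot 2\right) - \frac{2}{4995}\right) \left(-4569 + 3827\right) = \left(\left(15 + \frac{2}{3}\right) - \frac{2}{4995}\right) \left(-742\right) = \left(\frac{47}{3} - \frac{2}{4995}\right) \left(-742\right) = \frac{78253}{4995} \left(-742\right) = - \frac{58063726}{4995}$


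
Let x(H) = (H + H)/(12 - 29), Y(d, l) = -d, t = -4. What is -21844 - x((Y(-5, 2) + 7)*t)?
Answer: -371444/17 ≈ -21850.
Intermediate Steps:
x(H) = -2*H/17 (x(H) = (2*H)/(-17) = (2*H)*(-1/17) = -2*H/17)
-21844 - x((Y(-5, 2) + 7)*t) = -21844 - (-2)*(-1*(-5) + 7)*(-4)/17 = -21844 - (-2)*(5 + 7)*(-4)/17 = -21844 - (-2)*12*(-4)/17 = -21844 - (-2)*(-48)/17 = -21844 - 1*96/17 = -21844 - 96/17 = -371444/17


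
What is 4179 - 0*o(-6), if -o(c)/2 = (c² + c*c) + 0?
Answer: 4179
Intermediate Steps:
o(c) = -4*c² (o(c) = -2*((c² + c*c) + 0) = -2*((c² + c²) + 0) = -2*(2*c² + 0) = -4*c²)
4179 - 0*o(-6) = 4179 - 0*(-4*(-6)²) = 4179 - 0*(-4*36) = 4179 - 0*(-144) = 4179 - 1*0 = 4179 + 0 = 4179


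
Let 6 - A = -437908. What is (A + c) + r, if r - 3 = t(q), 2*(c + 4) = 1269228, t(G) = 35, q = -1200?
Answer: 1072562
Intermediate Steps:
A = 437914 (A = 6 - 1*(-437908) = 6 + 437908 = 437914)
c = 634610 (c = -4 + (½)*1269228 = -4 + 634614 = 634610)
r = 38 (r = 3 + 35 = 38)
(A + c) + r = (437914 + 634610) + 38 = 1072524 + 38 = 1072562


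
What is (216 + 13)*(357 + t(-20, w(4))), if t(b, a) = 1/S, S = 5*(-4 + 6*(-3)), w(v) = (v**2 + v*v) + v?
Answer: 8992601/110 ≈ 81751.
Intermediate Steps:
w(v) = v + 2*v**2 (w(v) = (v**2 + v**2) + v = 2*v**2 + v = v + 2*v**2)
S = -110 (S = 5*(-4 - 18) = 5*(-22) = -110)
t(b, a) = -1/110 (t(b, a) = 1/(-110) = -1/110)
(216 + 13)*(357 + t(-20, w(4))) = (216 + 13)*(357 - 1/110) = 229*(39269/110) = 8992601/110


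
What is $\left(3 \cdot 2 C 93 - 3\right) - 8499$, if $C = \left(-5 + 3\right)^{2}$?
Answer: $-6270$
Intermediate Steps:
$C = 4$ ($C = \left(-2\right)^{2} = 4$)
$\left(3 \cdot 2 C 93 - 3\right) - 8499 = \left(3 \cdot 2 \cdot 4 \cdot 93 - 3\right) - 8499 = \left(6 \cdot 4 \cdot 93 - 3\right) - 8499 = \left(24 \cdot 93 - 3\right) - 8499 = \left(2232 - 3\right) - 8499 = 2229 - 8499 = -6270$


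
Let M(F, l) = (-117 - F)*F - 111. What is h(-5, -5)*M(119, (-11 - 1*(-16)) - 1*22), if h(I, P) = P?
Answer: 140975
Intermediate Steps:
M(F, l) = -111 + F*(-117 - F) (M(F, l) = F*(-117 - F) - 111 = -111 + F*(-117 - F))
h(-5, -5)*M(119, (-11 - 1*(-16)) - 1*22) = -5*(-111 - 1*119² - 117*119) = -5*(-111 - 1*14161 - 13923) = -5*(-111 - 14161 - 13923) = -5*(-28195) = 140975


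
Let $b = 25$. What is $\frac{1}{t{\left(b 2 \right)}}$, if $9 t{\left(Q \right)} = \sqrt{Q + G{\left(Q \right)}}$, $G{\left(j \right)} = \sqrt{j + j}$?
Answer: $\frac{3 \sqrt{15}}{10} \approx 1.1619$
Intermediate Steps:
$G{\left(j \right)} = \sqrt{2} \sqrt{j}$ ($G{\left(j \right)} = \sqrt{2 j} = \sqrt{2} \sqrt{j}$)
$t{\left(Q \right)} = \frac{\sqrt{Q + \sqrt{2} \sqrt{Q}}}{9}$
$\frac{1}{t{\left(b 2 \right)}} = \frac{1}{\frac{1}{9} \sqrt{25 \cdot 2 + \sqrt{2} \sqrt{25 \cdot 2}}} = \frac{1}{\frac{1}{9} \sqrt{50 + \sqrt{2} \sqrt{50}}} = \frac{1}{\frac{1}{9} \sqrt{50 + \sqrt{2} \cdot 5 \sqrt{2}}} = \frac{1}{\frac{1}{9} \sqrt{50 + 10}} = \frac{1}{\frac{1}{9} \sqrt{60}} = \frac{1}{\frac{1}{9} \cdot 2 \sqrt{15}} = \frac{1}{\frac{2}{9} \sqrt{15}} = \frac{3 \sqrt{15}}{10}$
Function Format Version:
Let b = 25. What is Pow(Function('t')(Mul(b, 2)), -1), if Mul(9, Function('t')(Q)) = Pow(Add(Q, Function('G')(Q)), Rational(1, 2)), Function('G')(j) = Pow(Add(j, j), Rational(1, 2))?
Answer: Mul(Rational(3, 10), Pow(15, Rational(1, 2))) ≈ 1.1619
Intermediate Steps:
Function('G')(j) = Mul(Pow(2, Rational(1, 2)), Pow(j, Rational(1, 2))) (Function('G')(j) = Pow(Mul(2, j), Rational(1, 2)) = Mul(Pow(2, Rational(1, 2)), Pow(j, Rational(1, 2))))
Function('t')(Q) = Mul(Rational(1, 9), Pow(Add(Q, Mul(Pow(2, Rational(1, 2)), Pow(Q, Rational(1, 2)))), Rational(1, 2)))
Pow(Function('t')(Mul(b, 2)), -1) = Pow(Mul(Rational(1, 9), Pow(Add(Mul(25, 2), Mul(Pow(2, Rational(1, 2)), Pow(Mul(25, 2), Rational(1, 2)))), Rational(1, 2))), -1) = Pow(Mul(Rational(1, 9), Pow(Add(50, Mul(Pow(2, Rational(1, 2)), Pow(50, Rational(1, 2)))), Rational(1, 2))), -1) = Pow(Mul(Rational(1, 9), Pow(Add(50, Mul(Pow(2, Rational(1, 2)), Mul(5, Pow(2, Rational(1, 2))))), Rational(1, 2))), -1) = Pow(Mul(Rational(1, 9), Pow(Add(50, 10), Rational(1, 2))), -1) = Pow(Mul(Rational(1, 9), Pow(60, Rational(1, 2))), -1) = Pow(Mul(Rational(1, 9), Mul(2, Pow(15, Rational(1, 2)))), -1) = Pow(Mul(Rational(2, 9), Pow(15, Rational(1, 2))), -1) = Mul(Rational(3, 10), Pow(15, Rational(1, 2)))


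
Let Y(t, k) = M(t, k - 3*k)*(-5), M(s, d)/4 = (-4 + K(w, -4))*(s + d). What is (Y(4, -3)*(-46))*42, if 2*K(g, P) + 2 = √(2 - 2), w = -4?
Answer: -1932000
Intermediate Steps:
K(g, P) = -1 (K(g, P) = -1 + √(2 - 2)/2 = -1 + √0/2 = -1 + (½)*0 = -1 + 0 = -1)
M(s, d) = -20*d - 20*s (M(s, d) = 4*((-4 - 1)*(s + d)) = 4*(-5*(d + s)) = 4*(-5*d - 5*s) = -20*d - 20*s)
Y(t, k) = -200*k + 100*t (Y(t, k) = (-20*(k - 3*k) - 20*t)*(-5) = (-(-40)*k - 20*t)*(-5) = (40*k - 20*t)*(-5) = (-20*t + 40*k)*(-5) = -200*k + 100*t)
(Y(4, -3)*(-46))*42 = ((-200*(-3) + 100*4)*(-46))*42 = ((600 + 400)*(-46))*42 = (1000*(-46))*42 = -46000*42 = -1932000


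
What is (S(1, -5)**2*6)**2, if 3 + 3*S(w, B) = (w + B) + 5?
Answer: 64/9 ≈ 7.1111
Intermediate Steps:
S(w, B) = 2/3 + B/3 + w/3 (S(w, B) = -1 + ((w + B) + 5)/3 = -1 + ((B + w) + 5)/3 = -1 + (5 + B + w)/3 = -1 + (5/3 + B/3 + w/3) = 2/3 + B/3 + w/3)
(S(1, -5)**2*6)**2 = ((2/3 + (1/3)*(-5) + (1/3)*1)**2*6)**2 = ((2/3 - 5/3 + 1/3)**2*6)**2 = ((-2/3)**2*6)**2 = ((4/9)*6)**2 = (8/3)**2 = 64/9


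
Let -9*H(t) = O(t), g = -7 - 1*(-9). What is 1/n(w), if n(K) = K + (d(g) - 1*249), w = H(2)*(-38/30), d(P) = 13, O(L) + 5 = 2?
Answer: -45/10639 ≈ -0.0042297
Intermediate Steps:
O(L) = -3 (O(L) = -5 + 2 = -3)
g = 2 (g = -7 + 9 = 2)
H(t) = 1/3 (H(t) = -1/9*(-3) = 1/3)
w = -19/45 (w = (-38/30)/3 = (-38*1/30)/3 = (1/3)*(-19/15) = -19/45 ≈ -0.42222)
n(K) = -236 + K (n(K) = K + (13 - 1*249) = K + (13 - 249) = K - 236 = -236 + K)
1/n(w) = 1/(-236 - 19/45) = 1/(-10639/45) = -45/10639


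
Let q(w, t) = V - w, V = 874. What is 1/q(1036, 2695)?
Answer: -1/162 ≈ -0.0061728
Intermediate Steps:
q(w, t) = 874 - w
1/q(1036, 2695) = 1/(874 - 1*1036) = 1/(874 - 1036) = 1/(-162) = -1/162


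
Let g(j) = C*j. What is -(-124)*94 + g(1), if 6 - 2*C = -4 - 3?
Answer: 23325/2 ≈ 11663.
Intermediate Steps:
C = 13/2 (C = 3 - (-4 - 3)/2 = 3 - 1/2*(-7) = 3 + 7/2 = 13/2 ≈ 6.5000)
g(j) = 13*j/2
-(-124)*94 + g(1) = -(-124)*94 + (13/2)*1 = -124*(-94) + 13/2 = 11656 + 13/2 = 23325/2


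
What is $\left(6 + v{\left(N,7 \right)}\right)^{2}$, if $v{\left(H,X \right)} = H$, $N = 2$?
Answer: $64$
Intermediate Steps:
$\left(6 + v{\left(N,7 \right)}\right)^{2} = \left(6 + 2\right)^{2} = 8^{2} = 64$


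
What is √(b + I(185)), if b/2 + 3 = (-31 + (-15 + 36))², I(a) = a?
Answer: √379 ≈ 19.468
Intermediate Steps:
b = 194 (b = -6 + 2*(-31 + (-15 + 36))² = -6 + 2*(-31 + 21)² = -6 + 2*(-10)² = -6 + 2*100 = -6 + 200 = 194)
√(b + I(185)) = √(194 + 185) = √379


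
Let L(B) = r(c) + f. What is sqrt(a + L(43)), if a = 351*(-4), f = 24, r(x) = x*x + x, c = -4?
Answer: 6*I*sqrt(38) ≈ 36.987*I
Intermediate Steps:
r(x) = x + x**2 (r(x) = x**2 + x = x + x**2)
a = -1404
L(B) = 36 (L(B) = -4*(1 - 4) + 24 = -4*(-3) + 24 = 12 + 24 = 36)
sqrt(a + L(43)) = sqrt(-1404 + 36) = sqrt(-1368) = 6*I*sqrt(38)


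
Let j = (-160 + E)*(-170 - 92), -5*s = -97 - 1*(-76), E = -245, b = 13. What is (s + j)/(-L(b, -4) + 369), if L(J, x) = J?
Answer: 530571/1780 ≈ 298.07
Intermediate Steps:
s = 21/5 (s = -(-97 - 1*(-76))/5 = -(-97 + 76)/5 = -1/5*(-21) = 21/5 ≈ 4.2000)
j = 106110 (j = (-160 - 245)*(-170 - 92) = -405*(-262) = 106110)
(s + j)/(-L(b, -4) + 369) = (21/5 + 106110)/(-1*13 + 369) = 530571/(5*(-13 + 369)) = (530571/5)/356 = (530571/5)*(1/356) = 530571/1780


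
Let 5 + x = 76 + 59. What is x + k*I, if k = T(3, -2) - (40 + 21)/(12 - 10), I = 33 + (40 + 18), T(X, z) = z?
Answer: -5655/2 ≈ -2827.5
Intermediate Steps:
I = 91 (I = 33 + 58 = 91)
x = 130 (x = -5 + (76 + 59) = -5 + 135 = 130)
k = -65/2 (k = -2 - (40 + 21)/(12 - 10) = -2 - 61/2 = -65/2 ≈ -32.500)
x + k*I = 130 - 65/2*91 = 130 - 5915/2 = -5655/2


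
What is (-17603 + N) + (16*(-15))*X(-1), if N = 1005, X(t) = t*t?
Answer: -16838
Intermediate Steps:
X(t) = t²
(-17603 + N) + (16*(-15))*X(-1) = (-17603 + 1005) + (16*(-15))*(-1)² = -16598 - 240*1 = -16598 - 240 = -16838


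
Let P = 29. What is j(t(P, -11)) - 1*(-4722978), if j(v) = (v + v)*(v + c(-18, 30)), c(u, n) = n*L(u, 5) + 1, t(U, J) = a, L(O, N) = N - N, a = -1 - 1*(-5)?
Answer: 4723018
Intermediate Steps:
a = 4 (a = -1 + 5 = 4)
L(O, N) = 0
t(U, J) = 4
c(u, n) = 1 (c(u, n) = n*0 + 1 = 0 + 1 = 1)
j(v) = 2*v*(1 + v) (j(v) = (v + v)*(v + 1) = (2*v)*(1 + v) = 2*v*(1 + v))
j(t(P, -11)) - 1*(-4722978) = 2*4*(1 + 4) - 1*(-4722978) = 2*4*5 + 4722978 = 40 + 4722978 = 4723018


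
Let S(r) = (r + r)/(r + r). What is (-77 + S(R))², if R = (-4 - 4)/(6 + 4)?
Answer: 5776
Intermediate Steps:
R = -⅘ (R = -8/10 = -8*⅒ = -⅘ ≈ -0.80000)
S(r) = 1 (S(r) = (2*r)/((2*r)) = (2*r)*(1/(2*r)) = 1)
(-77 + S(R))² = (-77 + 1)² = (-76)² = 5776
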